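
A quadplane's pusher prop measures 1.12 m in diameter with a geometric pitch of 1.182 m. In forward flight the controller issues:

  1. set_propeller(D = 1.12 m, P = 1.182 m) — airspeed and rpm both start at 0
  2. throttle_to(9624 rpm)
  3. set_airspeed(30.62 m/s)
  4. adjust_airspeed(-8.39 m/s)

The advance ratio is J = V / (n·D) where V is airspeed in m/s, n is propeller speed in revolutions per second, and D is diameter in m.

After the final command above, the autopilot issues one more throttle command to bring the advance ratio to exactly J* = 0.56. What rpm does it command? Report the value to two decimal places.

set_propeller: D = 1.12 m, P = 1.182 m (p = P/D = 1.055357); state ← (V=0, rpm=0)
throttle_to(9624): rpm ← 9624
set_airspeed(30.62): V ← 30.62 m/s
adjust_airspeed(-8.39): V ← 30.62 -8.39 = 22.23 m/s
final state: V = 22.23 m/s, rpm = 9624 → n = rpm/60 = 160.400000 rev/s
target J* = 0.56; solve J* = V/(n·D) for n: n = V/(J*·D) = 22.23/(0.56 × 1.12) = 35.443240 rev/s
rpm = 60·n = 2126.594388

rpm = 2126.59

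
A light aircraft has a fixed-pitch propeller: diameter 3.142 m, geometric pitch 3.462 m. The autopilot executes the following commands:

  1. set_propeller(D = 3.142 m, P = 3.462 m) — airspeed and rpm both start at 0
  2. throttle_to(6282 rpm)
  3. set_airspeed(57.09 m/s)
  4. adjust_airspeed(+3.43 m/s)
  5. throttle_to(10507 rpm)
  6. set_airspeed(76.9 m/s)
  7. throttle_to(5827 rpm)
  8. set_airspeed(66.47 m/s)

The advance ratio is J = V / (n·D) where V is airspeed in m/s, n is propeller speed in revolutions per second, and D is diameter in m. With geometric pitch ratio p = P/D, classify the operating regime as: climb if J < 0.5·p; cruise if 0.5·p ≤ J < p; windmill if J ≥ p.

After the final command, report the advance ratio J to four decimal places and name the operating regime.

set_propeller: D = 3.142 m, P = 3.462 m (p = P/D = 1.101846); state ← (V=0, rpm=0)
throttle_to(6282): rpm ← 6282
set_airspeed(57.09): V ← 57.09 m/s
adjust_airspeed(+3.43): V ← 57.09 +3.43 = 60.52 m/s
throttle_to(10507): rpm ← 10507
set_airspeed(76.9): V ← 76.9 m/s
throttle_to(5827): rpm ← 5827
set_airspeed(66.47): V ← 66.47 m/s
final state: V = 66.47 m/s, rpm = 5827 → n = rpm/60 = 97.116667 rev/s
J = V / (n·D) = 66.47 / (97.116667 × 3.142) = 0.217834
regime bands: climb J<0.5509 | cruise [0.5509, 1.1018) | windmill J≥1.1018
J = 0.2178 → climb

J = 0.2178, regime = climb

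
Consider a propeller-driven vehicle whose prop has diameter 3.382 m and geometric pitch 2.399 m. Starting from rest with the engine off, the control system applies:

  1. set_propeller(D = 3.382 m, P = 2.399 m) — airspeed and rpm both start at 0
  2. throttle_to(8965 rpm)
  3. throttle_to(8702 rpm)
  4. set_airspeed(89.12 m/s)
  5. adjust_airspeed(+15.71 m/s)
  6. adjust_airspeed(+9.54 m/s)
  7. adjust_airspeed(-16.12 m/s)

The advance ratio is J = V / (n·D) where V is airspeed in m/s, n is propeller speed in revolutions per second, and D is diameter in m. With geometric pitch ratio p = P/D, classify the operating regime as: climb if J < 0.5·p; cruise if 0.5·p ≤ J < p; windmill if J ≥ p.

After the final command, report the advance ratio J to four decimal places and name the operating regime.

J = 0.2003, regime = climb

set_propeller: D = 3.382 m, P = 2.399 m (p = P/D = 0.709344); state ← (V=0, rpm=0)
throttle_to(8965): rpm ← 8965
throttle_to(8702): rpm ← 8702
set_airspeed(89.12): V ← 89.12 m/s
adjust_airspeed(+15.71): V ← 89.12 +15.71 = 104.83 m/s
adjust_airspeed(+9.54): V ← 104.83 +9.54 = 114.37 m/s
adjust_airspeed(-16.12): V ← 114.37 -16.12 = 98.25 m/s
final state: V = 98.25 m/s, rpm = 8702 → n = rpm/60 = 145.033333 rev/s
J = V / (n·D) = 98.25 / (145.033333 × 3.382) = 0.200305
regime bands: climb J<0.3547 | cruise [0.3547, 0.7093) | windmill J≥0.7093
J = 0.2003 → climb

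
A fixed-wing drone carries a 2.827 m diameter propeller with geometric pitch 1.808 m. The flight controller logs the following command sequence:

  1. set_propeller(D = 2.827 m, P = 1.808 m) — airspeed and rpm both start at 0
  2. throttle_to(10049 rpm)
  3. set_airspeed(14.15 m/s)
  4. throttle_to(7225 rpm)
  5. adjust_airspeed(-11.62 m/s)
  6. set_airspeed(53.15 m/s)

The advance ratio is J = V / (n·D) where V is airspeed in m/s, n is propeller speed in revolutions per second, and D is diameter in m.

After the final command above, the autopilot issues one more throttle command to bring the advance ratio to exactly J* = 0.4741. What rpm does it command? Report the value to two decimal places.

set_propeller: D = 2.827 m, P = 1.808 m (p = P/D = 0.639547); state ← (V=0, rpm=0)
throttle_to(10049): rpm ← 10049
set_airspeed(14.15): V ← 14.15 m/s
throttle_to(7225): rpm ← 7225
adjust_airspeed(-11.62): V ← 14.15 -11.62 = 2.53 m/s
set_airspeed(53.15): V ← 53.15 m/s
final state: V = 53.15 m/s, rpm = 7225 → n = rpm/60 = 120.416667 rev/s
target J* = 0.4741; solve J* = V/(n·D) for n: n = V/(J*·D) = 53.15/(0.4741 × 2.827) = 39.655872 rev/s
rpm = 60·n = 2379.352325

rpm = 2379.35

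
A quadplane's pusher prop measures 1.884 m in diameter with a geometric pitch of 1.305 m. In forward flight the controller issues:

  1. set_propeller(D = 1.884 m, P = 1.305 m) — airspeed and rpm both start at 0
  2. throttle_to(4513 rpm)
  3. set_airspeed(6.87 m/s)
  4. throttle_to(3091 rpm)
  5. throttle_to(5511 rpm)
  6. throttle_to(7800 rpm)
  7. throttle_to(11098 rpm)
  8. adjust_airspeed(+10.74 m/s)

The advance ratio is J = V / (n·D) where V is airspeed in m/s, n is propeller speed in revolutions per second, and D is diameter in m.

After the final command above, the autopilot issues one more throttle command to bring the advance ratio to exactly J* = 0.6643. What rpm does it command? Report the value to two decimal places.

set_propeller: D = 1.884 m, P = 1.305 m (p = P/D = 0.692675); state ← (V=0, rpm=0)
throttle_to(4513): rpm ← 4513
set_airspeed(6.87): V ← 6.87 m/s
throttle_to(3091): rpm ← 3091
throttle_to(5511): rpm ← 5511
throttle_to(7800): rpm ← 7800
throttle_to(11098): rpm ← 11098
adjust_airspeed(+10.74): V ← 6.87 +10.74 = 17.61 m/s
final state: V = 17.61 m/s, rpm = 11098 → n = rpm/60 = 184.966667 rev/s
target J* = 0.6643; solve J* = V/(n·D) for n: n = V/(J*·D) = 17.61/(0.6643 × 1.884) = 14.070651 rev/s
rpm = 60·n = 844.239087

rpm = 844.24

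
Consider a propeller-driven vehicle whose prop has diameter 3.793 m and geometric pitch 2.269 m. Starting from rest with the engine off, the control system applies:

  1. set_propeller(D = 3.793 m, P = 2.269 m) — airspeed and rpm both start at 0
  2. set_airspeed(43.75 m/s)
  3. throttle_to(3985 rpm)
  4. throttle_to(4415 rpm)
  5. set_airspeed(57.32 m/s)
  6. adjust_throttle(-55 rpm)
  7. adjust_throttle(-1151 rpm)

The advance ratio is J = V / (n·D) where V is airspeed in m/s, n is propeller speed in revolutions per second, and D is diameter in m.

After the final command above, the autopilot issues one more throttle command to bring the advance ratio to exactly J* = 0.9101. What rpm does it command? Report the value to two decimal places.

rpm = 996.29

set_propeller: D = 3.793 m, P = 2.269 m (p = P/D = 0.598207); state ← (V=0, rpm=0)
set_airspeed(43.75): V ← 43.75 m/s
throttle_to(3985): rpm ← 3985
throttle_to(4415): rpm ← 4415
set_airspeed(57.32): V ← 57.32 m/s
adjust_throttle(-55): rpm ← 4415 -55 = 4360
adjust_throttle(-1151): rpm ← 4360 -1151 = 3209
final state: V = 57.32 m/s, rpm = 3209 → n = rpm/60 = 53.483333 rev/s
target J* = 0.9101; solve J* = V/(n·D) for n: n = V/(J*·D) = 57.32/(0.9101 × 3.793) = 16.604822 rev/s
rpm = 60·n = 996.289321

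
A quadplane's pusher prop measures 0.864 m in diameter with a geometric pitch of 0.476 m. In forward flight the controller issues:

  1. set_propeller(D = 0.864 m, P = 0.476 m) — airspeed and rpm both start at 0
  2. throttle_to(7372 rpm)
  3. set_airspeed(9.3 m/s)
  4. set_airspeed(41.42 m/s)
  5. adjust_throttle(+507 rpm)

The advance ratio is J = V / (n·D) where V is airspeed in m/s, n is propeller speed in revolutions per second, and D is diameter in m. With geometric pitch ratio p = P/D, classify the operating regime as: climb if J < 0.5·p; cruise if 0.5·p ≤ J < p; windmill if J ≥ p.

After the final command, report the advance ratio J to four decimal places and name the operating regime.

set_propeller: D = 0.864 m, P = 0.476 m (p = P/D = 0.550926); state ← (V=0, rpm=0)
throttle_to(7372): rpm ← 7372
set_airspeed(9.3): V ← 9.3 m/s
set_airspeed(41.42): V ← 41.42 m/s
adjust_throttle(+507): rpm ← 7372 +507 = 7879
final state: V = 41.42 m/s, rpm = 7879 → n = rpm/60 = 131.316667 rev/s
J = V / (n·D) = 41.42 / (131.316667 × 0.864) = 0.365070
regime bands: climb J<0.2755 | cruise [0.2755, 0.5509) | windmill J≥0.5509
J = 0.3651 → cruise

J = 0.3651, regime = cruise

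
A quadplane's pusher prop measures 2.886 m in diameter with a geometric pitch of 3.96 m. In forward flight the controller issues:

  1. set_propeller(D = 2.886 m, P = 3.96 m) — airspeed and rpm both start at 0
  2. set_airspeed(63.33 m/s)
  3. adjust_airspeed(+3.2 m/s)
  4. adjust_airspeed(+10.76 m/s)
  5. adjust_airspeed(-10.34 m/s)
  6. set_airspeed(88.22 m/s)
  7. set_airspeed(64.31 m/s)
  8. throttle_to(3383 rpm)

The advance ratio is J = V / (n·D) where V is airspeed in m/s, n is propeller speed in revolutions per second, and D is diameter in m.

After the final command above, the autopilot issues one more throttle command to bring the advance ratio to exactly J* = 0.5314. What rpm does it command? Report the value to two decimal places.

set_propeller: D = 2.886 m, P = 3.96 m (p = P/D = 1.372141); state ← (V=0, rpm=0)
set_airspeed(63.33): V ← 63.33 m/s
adjust_airspeed(+3.2): V ← 63.33 +3.2 = 66.53 m/s
adjust_airspeed(+10.76): V ← 66.53 +10.76 = 77.29 m/s
adjust_airspeed(-10.34): V ← 77.29 -10.34 = 66.95 m/s
set_airspeed(88.22): V ← 88.22 m/s
set_airspeed(64.31): V ← 64.31 m/s
throttle_to(3383): rpm ← 3383
final state: V = 64.31 m/s, rpm = 3383 → n = rpm/60 = 56.383333 rev/s
target J* = 0.5314; solve J* = V/(n·D) for n: n = V/(J*·D) = 64.31/(0.5314 × 2.886) = 41.933454 rev/s
rpm = 60·n = 2516.007221

rpm = 2516.01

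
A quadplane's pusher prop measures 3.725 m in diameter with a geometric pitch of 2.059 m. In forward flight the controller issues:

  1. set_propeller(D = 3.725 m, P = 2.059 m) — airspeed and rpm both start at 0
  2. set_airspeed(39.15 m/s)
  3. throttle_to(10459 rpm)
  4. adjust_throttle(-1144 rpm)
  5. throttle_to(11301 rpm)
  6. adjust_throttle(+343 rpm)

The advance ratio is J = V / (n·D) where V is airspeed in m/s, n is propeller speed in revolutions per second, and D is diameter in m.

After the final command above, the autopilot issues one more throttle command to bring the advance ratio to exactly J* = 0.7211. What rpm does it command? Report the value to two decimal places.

rpm = 874.50

set_propeller: D = 3.725 m, P = 2.059 m (p = P/D = 0.552752); state ← (V=0, rpm=0)
set_airspeed(39.15): V ← 39.15 m/s
throttle_to(10459): rpm ← 10459
adjust_throttle(-1144): rpm ← 10459 -1144 = 9315
throttle_to(11301): rpm ← 11301
adjust_throttle(+343): rpm ← 11301 +343 = 11644
final state: V = 39.15 m/s, rpm = 11644 → n = rpm/60 = 194.066667 rev/s
target J* = 0.7211; solve J* = V/(n·D) for n: n = V/(J*·D) = 39.15/(0.7211 × 3.725) = 14.575048 rev/s
rpm = 60·n = 874.502880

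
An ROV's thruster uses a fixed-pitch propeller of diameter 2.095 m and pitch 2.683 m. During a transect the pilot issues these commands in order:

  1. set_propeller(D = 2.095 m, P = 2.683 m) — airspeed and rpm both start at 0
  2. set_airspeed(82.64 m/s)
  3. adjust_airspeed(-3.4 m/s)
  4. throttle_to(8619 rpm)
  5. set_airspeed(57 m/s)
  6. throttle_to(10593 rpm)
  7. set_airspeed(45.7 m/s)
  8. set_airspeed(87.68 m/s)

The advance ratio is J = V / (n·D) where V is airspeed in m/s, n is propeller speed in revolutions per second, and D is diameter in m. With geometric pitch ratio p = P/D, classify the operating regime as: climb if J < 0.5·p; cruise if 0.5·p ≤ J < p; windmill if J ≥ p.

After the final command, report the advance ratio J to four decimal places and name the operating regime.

J = 0.2371, regime = climb

set_propeller: D = 2.095 m, P = 2.683 m (p = P/D = 1.280668); state ← (V=0, rpm=0)
set_airspeed(82.64): V ← 82.64 m/s
adjust_airspeed(-3.4): V ← 82.64 -3.4 = 79.24 m/s
throttle_to(8619): rpm ← 8619
set_airspeed(57): V ← 57 m/s
throttle_to(10593): rpm ← 10593
set_airspeed(45.7): V ← 45.7 m/s
set_airspeed(87.68): V ← 87.68 m/s
final state: V = 87.68 m/s, rpm = 10593 → n = rpm/60 = 176.550000 rev/s
J = V / (n·D) = 87.68 / (176.550000 × 2.095) = 0.237055
regime bands: climb J<0.6403 | cruise [0.6403, 1.2807) | windmill J≥1.2807
J = 0.2371 → climb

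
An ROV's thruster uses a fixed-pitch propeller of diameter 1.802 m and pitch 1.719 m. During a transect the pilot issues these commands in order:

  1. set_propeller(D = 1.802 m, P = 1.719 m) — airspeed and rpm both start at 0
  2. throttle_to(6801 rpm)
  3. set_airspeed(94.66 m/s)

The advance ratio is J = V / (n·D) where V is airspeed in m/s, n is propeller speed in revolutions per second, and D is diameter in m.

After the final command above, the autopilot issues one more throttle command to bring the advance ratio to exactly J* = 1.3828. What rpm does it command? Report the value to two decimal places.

set_propeller: D = 1.802 m, P = 1.719 m (p = P/D = 0.953940); state ← (V=0, rpm=0)
throttle_to(6801): rpm ← 6801
set_airspeed(94.66): V ← 94.66 m/s
final state: V = 94.66 m/s, rpm = 6801 → n = rpm/60 = 113.350000 rev/s
target J* = 1.3828; solve J* = V/(n·D) for n: n = V/(J*·D) = 94.66/(1.3828 × 1.802) = 37.988517 rev/s
rpm = 60·n = 2279.311035

rpm = 2279.31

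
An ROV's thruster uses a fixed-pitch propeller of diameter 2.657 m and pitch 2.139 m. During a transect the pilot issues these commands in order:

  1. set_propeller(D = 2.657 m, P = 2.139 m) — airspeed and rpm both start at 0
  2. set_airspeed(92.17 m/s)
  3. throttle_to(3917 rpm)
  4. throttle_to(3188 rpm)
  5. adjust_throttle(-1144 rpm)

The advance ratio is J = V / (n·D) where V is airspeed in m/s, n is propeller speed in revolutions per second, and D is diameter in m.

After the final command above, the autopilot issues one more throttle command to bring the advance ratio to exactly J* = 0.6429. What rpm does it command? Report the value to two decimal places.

set_propeller: D = 2.657 m, P = 2.139 m (p = P/D = 0.805043); state ← (V=0, rpm=0)
set_airspeed(92.17): V ← 92.17 m/s
throttle_to(3917): rpm ← 3917
throttle_to(3188): rpm ← 3188
adjust_throttle(-1144): rpm ← 3188 -1144 = 2044
final state: V = 92.17 m/s, rpm = 2044 → n = rpm/60 = 34.066667 rev/s
target J* = 0.6429; solve J* = V/(n·D) for n: n = V/(J*·D) = 92.17/(0.6429 × 2.657) = 53.957846 rev/s
rpm = 60·n = 3237.470783

rpm = 3237.47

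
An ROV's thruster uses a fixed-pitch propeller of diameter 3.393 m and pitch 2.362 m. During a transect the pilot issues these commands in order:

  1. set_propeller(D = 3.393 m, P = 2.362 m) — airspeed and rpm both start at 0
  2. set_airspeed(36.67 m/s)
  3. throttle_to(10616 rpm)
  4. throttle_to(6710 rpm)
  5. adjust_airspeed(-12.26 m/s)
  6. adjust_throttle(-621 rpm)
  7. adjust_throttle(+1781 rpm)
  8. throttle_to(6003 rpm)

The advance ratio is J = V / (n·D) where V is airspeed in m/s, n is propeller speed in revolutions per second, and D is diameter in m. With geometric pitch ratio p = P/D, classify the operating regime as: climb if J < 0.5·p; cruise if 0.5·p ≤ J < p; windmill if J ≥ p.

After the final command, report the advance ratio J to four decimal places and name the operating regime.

set_propeller: D = 3.393 m, P = 2.362 m (p = P/D = 0.696139); state ← (V=0, rpm=0)
set_airspeed(36.67): V ← 36.67 m/s
throttle_to(10616): rpm ← 10616
throttle_to(6710): rpm ← 6710
adjust_airspeed(-12.26): V ← 36.67 -12.26 = 24.41 m/s
adjust_throttle(-621): rpm ← 6710 -621 = 6089
adjust_throttle(+1781): rpm ← 6089 +1781 = 7870
throttle_to(6003): rpm ← 6003
final state: V = 24.41 m/s, rpm = 6003 → n = rpm/60 = 100.050000 rev/s
J = V / (n·D) = 24.41 / (100.050000 × 3.393) = 0.071906
regime bands: climb J<0.3481 | cruise [0.3481, 0.6961) | windmill J≥0.6961
J = 0.0719 → climb

J = 0.0719, regime = climb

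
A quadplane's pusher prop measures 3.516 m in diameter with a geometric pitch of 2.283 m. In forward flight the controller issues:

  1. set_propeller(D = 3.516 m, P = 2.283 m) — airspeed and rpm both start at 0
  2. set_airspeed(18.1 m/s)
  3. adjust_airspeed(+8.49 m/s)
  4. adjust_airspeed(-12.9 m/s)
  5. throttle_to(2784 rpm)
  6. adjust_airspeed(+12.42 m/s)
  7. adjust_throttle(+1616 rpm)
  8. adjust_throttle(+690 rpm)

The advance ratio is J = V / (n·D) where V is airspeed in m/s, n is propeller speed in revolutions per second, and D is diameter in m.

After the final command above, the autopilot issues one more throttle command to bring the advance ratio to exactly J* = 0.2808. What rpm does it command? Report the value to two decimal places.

set_propeller: D = 3.516 m, P = 2.283 m (p = P/D = 0.649317); state ← (V=0, rpm=0)
set_airspeed(18.1): V ← 18.1 m/s
adjust_airspeed(+8.49): V ← 18.1 +8.49 = 26.59 m/s
adjust_airspeed(-12.9): V ← 26.59 -12.9 = 13.69 m/s
throttle_to(2784): rpm ← 2784
adjust_airspeed(+12.42): V ← 13.69 +12.42 = 26.11 m/s
adjust_throttle(+1616): rpm ← 2784 +1616 = 4400
adjust_throttle(+690): rpm ← 4400 +690 = 5090
final state: V = 26.11 m/s, rpm = 5090 → n = rpm/60 = 84.833333 rev/s
target J* = 0.2808; solve J* = V/(n·D) for n: n = V/(J*·D) = 26.11/(0.2808 × 3.516) = 26.446055 rev/s
rpm = 60·n = 1586.763319

rpm = 1586.76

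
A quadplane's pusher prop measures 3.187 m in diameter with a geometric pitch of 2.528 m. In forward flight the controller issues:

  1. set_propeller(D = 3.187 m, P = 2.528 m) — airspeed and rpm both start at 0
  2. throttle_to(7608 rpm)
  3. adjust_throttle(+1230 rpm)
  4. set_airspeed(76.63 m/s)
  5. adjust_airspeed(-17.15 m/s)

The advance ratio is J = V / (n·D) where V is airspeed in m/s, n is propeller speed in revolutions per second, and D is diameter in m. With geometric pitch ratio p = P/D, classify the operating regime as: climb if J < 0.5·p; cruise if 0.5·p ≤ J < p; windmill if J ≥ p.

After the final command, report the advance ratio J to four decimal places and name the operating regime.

J = 0.1267, regime = climb

set_propeller: D = 3.187 m, P = 2.528 m (p = P/D = 0.793222); state ← (V=0, rpm=0)
throttle_to(7608): rpm ← 7608
adjust_throttle(+1230): rpm ← 7608 +1230 = 8838
set_airspeed(76.63): V ← 76.63 m/s
adjust_airspeed(-17.15): V ← 76.63 -17.15 = 59.48 m/s
final state: V = 59.48 m/s, rpm = 8838 → n = rpm/60 = 147.300000 rev/s
J = V / (n·D) = 59.48 / (147.300000 × 3.187) = 0.126703
regime bands: climb J<0.3966 | cruise [0.3966, 0.7932) | windmill J≥0.7932
J = 0.1267 → climb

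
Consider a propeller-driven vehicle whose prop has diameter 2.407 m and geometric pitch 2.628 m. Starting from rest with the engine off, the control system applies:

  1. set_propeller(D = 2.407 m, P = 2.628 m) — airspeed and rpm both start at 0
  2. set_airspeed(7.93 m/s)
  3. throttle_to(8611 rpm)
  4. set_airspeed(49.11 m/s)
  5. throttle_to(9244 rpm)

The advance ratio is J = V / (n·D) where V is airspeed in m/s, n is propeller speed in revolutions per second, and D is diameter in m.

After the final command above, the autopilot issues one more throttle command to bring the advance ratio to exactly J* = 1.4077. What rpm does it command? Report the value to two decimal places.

rpm = 869.63

set_propeller: D = 2.407 m, P = 2.628 m (p = P/D = 1.091816); state ← (V=0, rpm=0)
set_airspeed(7.93): V ← 7.93 m/s
throttle_to(8611): rpm ← 8611
set_airspeed(49.11): V ← 49.11 m/s
throttle_to(9244): rpm ← 9244
final state: V = 49.11 m/s, rpm = 9244 → n = rpm/60 = 154.066667 rev/s
target J* = 1.4077; solve J* = V/(n·D) for n: n = V/(J*·D) = 49.11/(1.4077 × 2.407) = 14.493849 rev/s
rpm = 60·n = 869.630942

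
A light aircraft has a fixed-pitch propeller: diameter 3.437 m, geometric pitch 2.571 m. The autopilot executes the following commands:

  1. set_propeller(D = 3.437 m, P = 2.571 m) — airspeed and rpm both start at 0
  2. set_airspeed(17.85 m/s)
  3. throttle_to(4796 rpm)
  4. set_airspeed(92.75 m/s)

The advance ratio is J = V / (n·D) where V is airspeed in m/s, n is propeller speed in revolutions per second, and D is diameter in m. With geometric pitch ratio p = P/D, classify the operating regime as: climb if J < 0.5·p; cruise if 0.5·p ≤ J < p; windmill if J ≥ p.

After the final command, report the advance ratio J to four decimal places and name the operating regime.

set_propeller: D = 3.437 m, P = 2.571 m (p = P/D = 0.748036); state ← (V=0, rpm=0)
set_airspeed(17.85): V ← 17.85 m/s
throttle_to(4796): rpm ← 4796
set_airspeed(92.75): V ← 92.75 m/s
final state: V = 92.75 m/s, rpm = 4796 → n = rpm/60 = 79.933333 rev/s
J = V / (n·D) = 92.75 / (79.933333 × 3.437) = 0.337603
regime bands: climb J<0.3740 | cruise [0.3740, 0.7480) | windmill J≥0.7480
J = 0.3376 → climb

J = 0.3376, regime = climb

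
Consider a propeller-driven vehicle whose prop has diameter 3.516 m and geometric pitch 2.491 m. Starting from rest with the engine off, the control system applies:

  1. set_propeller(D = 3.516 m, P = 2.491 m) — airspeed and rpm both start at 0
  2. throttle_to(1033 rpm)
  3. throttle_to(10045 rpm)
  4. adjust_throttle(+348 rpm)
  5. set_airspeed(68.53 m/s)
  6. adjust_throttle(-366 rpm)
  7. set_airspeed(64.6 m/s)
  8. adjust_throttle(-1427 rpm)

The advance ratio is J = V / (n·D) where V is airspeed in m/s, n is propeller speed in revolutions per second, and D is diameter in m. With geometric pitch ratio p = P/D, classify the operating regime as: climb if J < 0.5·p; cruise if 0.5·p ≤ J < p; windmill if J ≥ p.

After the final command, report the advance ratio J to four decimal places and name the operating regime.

set_propeller: D = 3.516 m, P = 2.491 m (p = P/D = 0.708476); state ← (V=0, rpm=0)
throttle_to(1033): rpm ← 1033
throttle_to(10045): rpm ← 10045
adjust_throttle(+348): rpm ← 10045 +348 = 10393
set_airspeed(68.53): V ← 68.53 m/s
adjust_throttle(-366): rpm ← 10393 -366 = 10027
set_airspeed(64.6): V ← 64.6 m/s
adjust_throttle(-1427): rpm ← 10027 -1427 = 8600
final state: V = 64.6 m/s, rpm = 8600 → n = rpm/60 = 143.333333 rev/s
J = V / (n·D) = 64.6 / (143.333333 × 3.516) = 0.128185
regime bands: climb J<0.3542 | cruise [0.3542, 0.7085) | windmill J≥0.7085
J = 0.1282 → climb

J = 0.1282, regime = climb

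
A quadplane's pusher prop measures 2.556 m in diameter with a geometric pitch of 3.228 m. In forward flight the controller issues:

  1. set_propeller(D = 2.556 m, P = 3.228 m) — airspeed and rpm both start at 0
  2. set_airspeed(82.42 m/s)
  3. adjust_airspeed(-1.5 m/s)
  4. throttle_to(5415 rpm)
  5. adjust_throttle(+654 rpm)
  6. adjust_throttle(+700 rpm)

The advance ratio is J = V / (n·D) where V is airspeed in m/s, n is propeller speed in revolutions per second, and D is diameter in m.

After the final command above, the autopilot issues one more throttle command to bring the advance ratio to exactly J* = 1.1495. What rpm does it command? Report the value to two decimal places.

set_propeller: D = 2.556 m, P = 3.228 m (p = P/D = 1.262911); state ← (V=0, rpm=0)
set_airspeed(82.42): V ← 82.42 m/s
adjust_airspeed(-1.5): V ← 82.42 -1.5 = 80.92 m/s
throttle_to(5415): rpm ← 5415
adjust_throttle(+654): rpm ← 5415 +654 = 6069
adjust_throttle(+700): rpm ← 6069 +700 = 6769
final state: V = 80.92 m/s, rpm = 6769 → n = rpm/60 = 112.816667 rev/s
target J* = 1.1495; solve J* = V/(n·D) for n: n = V/(J*·D) = 80.92/(1.1495 × 2.556) = 27.541402 rev/s
rpm = 60·n = 1652.484138

rpm = 1652.48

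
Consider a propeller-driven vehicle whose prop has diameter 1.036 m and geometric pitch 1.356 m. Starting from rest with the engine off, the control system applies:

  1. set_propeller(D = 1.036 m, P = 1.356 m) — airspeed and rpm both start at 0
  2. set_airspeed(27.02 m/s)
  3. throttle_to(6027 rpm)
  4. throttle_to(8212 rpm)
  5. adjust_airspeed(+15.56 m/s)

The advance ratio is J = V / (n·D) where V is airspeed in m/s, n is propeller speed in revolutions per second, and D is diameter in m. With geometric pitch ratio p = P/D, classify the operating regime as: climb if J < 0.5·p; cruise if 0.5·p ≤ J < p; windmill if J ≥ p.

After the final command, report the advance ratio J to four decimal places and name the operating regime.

set_propeller: D = 1.036 m, P = 1.356 m (p = P/D = 1.308880); state ← (V=0, rpm=0)
set_airspeed(27.02): V ← 27.02 m/s
throttle_to(6027): rpm ← 6027
throttle_to(8212): rpm ← 8212
adjust_airspeed(+15.56): V ← 27.02 +15.56 = 42.58 m/s
final state: V = 42.58 m/s, rpm = 8212 → n = rpm/60 = 136.866667 rev/s
J = V / (n·D) = 42.58 / (136.866667 × 1.036) = 0.300295
regime bands: climb J<0.6544 | cruise [0.6544, 1.3089) | windmill J≥1.3089
J = 0.3003 → climb

J = 0.3003, regime = climb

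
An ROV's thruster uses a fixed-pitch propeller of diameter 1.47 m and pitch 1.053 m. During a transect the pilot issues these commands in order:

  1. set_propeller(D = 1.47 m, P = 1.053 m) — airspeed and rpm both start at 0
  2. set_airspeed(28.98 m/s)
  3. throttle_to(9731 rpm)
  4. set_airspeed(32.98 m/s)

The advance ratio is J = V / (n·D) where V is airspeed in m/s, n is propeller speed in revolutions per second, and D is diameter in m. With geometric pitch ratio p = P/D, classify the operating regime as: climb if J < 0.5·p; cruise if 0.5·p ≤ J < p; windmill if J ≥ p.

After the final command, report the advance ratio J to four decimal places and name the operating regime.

set_propeller: D = 1.47 m, P = 1.053 m (p = P/D = 0.716327); state ← (V=0, rpm=0)
set_airspeed(28.98): V ← 28.98 m/s
throttle_to(9731): rpm ← 9731
set_airspeed(32.98): V ← 32.98 m/s
final state: V = 32.98 m/s, rpm = 9731 → n = rpm/60 = 162.183333 rev/s
J = V / (n·D) = 32.98 / (162.183333 × 1.47) = 0.138333
regime bands: climb J<0.3582 | cruise [0.3582, 0.7163) | windmill J≥0.7163
J = 0.1383 → climb

J = 0.1383, regime = climb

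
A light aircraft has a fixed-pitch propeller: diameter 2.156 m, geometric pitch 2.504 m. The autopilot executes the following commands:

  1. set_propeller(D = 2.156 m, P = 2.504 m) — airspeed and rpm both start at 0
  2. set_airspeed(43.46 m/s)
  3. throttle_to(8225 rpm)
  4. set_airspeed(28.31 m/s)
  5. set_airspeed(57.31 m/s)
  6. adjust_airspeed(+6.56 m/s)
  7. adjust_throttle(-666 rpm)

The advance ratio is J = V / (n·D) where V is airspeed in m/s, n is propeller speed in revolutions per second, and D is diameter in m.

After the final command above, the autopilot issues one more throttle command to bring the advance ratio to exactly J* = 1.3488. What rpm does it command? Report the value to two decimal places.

rpm = 1317.81

set_propeller: D = 2.156 m, P = 2.504 m (p = P/D = 1.161410); state ← (V=0, rpm=0)
set_airspeed(43.46): V ← 43.46 m/s
throttle_to(8225): rpm ← 8225
set_airspeed(28.31): V ← 28.31 m/s
set_airspeed(57.31): V ← 57.31 m/s
adjust_airspeed(+6.56): V ← 57.31 +6.56 = 63.87 m/s
adjust_throttle(-666): rpm ← 8225 -666 = 7559
final state: V = 63.87 m/s, rpm = 7559 → n = rpm/60 = 125.983333 rev/s
target J* = 1.3488; solve J* = V/(n·D) for n: n = V/(J*·D) = 63.87/(1.3488 × 2.156) = 21.963452 rev/s
rpm = 60·n = 1317.807129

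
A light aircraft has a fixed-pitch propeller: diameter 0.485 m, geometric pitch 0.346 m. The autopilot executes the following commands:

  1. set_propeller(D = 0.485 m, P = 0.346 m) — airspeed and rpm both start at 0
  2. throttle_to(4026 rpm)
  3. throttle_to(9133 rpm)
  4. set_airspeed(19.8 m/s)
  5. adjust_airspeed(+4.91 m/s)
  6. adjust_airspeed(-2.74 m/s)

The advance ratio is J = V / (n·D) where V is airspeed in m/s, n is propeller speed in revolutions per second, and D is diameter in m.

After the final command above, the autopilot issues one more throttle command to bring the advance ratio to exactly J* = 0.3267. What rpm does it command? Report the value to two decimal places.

set_propeller: D = 0.485 m, P = 0.346 m (p = P/D = 0.713402); state ← (V=0, rpm=0)
throttle_to(4026): rpm ← 4026
throttle_to(9133): rpm ← 9133
set_airspeed(19.8): V ← 19.8 m/s
adjust_airspeed(+4.91): V ← 19.8 +4.91 = 24.71 m/s
adjust_airspeed(-2.74): V ← 24.71 -2.74 = 21.97 m/s
final state: V = 21.97 m/s, rpm = 9133 → n = rpm/60 = 152.216667 rev/s
target J* = 0.3267; solve J* = V/(n·D) for n: n = V/(J*·D) = 21.97/(0.3267 × 0.485) = 138.656165 rev/s
rpm = 60·n = 8319.369894

rpm = 8319.37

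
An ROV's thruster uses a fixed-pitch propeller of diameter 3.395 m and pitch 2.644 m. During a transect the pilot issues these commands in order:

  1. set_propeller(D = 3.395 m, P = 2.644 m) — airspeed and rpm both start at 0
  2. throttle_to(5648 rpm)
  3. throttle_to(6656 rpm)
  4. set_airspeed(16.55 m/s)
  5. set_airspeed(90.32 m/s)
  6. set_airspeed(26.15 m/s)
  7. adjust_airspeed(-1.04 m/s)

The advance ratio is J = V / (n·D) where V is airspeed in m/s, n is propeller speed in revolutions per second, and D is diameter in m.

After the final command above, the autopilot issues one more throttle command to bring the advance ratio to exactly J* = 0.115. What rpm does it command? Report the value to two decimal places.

rpm = 3858.87

set_propeller: D = 3.395 m, P = 2.644 m (p = P/D = 0.778792); state ← (V=0, rpm=0)
throttle_to(5648): rpm ← 5648
throttle_to(6656): rpm ← 6656
set_airspeed(16.55): V ← 16.55 m/s
set_airspeed(90.32): V ← 90.32 m/s
set_airspeed(26.15): V ← 26.15 m/s
adjust_airspeed(-1.04): V ← 26.15 -1.04 = 25.11 m/s
final state: V = 25.11 m/s, rpm = 6656 → n = rpm/60 = 110.933333 rev/s
target J* = 0.115; solve J* = V/(n·D) for n: n = V/(J*·D) = 25.11/(0.115 × 3.395) = 64.314529 rev/s
rpm = 60·n = 3858.871742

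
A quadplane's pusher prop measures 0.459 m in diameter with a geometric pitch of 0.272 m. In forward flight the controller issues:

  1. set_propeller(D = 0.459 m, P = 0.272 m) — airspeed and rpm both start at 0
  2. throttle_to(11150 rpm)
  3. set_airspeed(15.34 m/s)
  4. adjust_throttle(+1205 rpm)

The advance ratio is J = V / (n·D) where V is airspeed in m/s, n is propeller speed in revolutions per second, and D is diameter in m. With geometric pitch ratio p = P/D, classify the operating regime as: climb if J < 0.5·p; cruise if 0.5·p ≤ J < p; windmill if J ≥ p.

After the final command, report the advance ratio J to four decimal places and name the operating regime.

set_propeller: D = 0.459 m, P = 0.272 m (p = P/D = 0.592593); state ← (V=0, rpm=0)
throttle_to(11150): rpm ← 11150
set_airspeed(15.34): V ← 15.34 m/s
adjust_throttle(+1205): rpm ← 11150 +1205 = 12355
final state: V = 15.34 m/s, rpm = 12355 → n = rpm/60 = 205.916667 rev/s
J = V / (n·D) = 15.34 / (205.916667 × 0.459) = 0.162301
regime bands: climb J<0.2963 | cruise [0.2963, 0.5926) | windmill J≥0.5926
J = 0.1623 → climb

J = 0.1623, regime = climb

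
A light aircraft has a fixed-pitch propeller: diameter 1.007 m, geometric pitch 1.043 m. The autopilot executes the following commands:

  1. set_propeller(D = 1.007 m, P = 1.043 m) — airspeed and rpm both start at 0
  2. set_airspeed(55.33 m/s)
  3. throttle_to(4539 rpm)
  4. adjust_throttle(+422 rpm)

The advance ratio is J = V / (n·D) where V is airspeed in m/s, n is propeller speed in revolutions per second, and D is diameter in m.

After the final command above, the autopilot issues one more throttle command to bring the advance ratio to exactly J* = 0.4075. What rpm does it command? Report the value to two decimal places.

rpm = 8090.12

set_propeller: D = 1.007 m, P = 1.043 m (p = P/D = 1.035750); state ← (V=0, rpm=0)
set_airspeed(55.33): V ← 55.33 m/s
throttle_to(4539): rpm ← 4539
adjust_throttle(+422): rpm ← 4539 +422 = 4961
final state: V = 55.33 m/s, rpm = 4961 → n = rpm/60 = 82.683333 rev/s
target J* = 0.4075; solve J* = V/(n·D) for n: n = V/(J*·D) = 55.33/(0.4075 × 1.007) = 134.835294 rev/s
rpm = 60·n = 8090.117643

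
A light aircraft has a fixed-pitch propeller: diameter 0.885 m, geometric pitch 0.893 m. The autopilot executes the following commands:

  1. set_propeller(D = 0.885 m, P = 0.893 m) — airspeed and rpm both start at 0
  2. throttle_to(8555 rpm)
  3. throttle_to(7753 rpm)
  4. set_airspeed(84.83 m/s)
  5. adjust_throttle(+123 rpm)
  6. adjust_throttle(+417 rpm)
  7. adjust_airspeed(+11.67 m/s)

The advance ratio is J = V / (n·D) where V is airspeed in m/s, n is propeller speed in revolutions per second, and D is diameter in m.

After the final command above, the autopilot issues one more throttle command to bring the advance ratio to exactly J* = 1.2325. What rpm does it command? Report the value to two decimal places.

set_propeller: D = 0.885 m, P = 0.893 m (p = P/D = 1.009040); state ← (V=0, rpm=0)
throttle_to(8555): rpm ← 8555
throttle_to(7753): rpm ← 7753
set_airspeed(84.83): V ← 84.83 m/s
adjust_throttle(+123): rpm ← 7753 +123 = 7876
adjust_throttle(+417): rpm ← 7876 +417 = 8293
adjust_airspeed(+11.67): V ← 84.83 +11.67 = 96.5 m/s
final state: V = 96.5 m/s, rpm = 8293 → n = rpm/60 = 138.216667 rev/s
target J* = 1.2325; solve J* = V/(n·D) for n: n = V/(J*·D) = 96.5/(1.2325 × 0.885) = 88.470222 rev/s
rpm = 60·n = 5308.213291

rpm = 5308.21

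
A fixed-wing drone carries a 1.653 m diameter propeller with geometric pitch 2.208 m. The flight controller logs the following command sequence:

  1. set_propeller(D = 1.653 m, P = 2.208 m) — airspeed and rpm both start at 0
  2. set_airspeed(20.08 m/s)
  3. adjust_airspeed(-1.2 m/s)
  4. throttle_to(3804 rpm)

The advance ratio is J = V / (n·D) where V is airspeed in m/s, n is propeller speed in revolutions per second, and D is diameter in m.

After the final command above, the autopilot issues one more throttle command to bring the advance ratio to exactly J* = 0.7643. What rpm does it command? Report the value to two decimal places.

set_propeller: D = 1.653 m, P = 2.208 m (p = P/D = 1.335753); state ← (V=0, rpm=0)
set_airspeed(20.08): V ← 20.08 m/s
adjust_airspeed(-1.2): V ← 20.08 -1.2 = 18.88 m/s
throttle_to(3804): rpm ← 3804
final state: V = 18.88 m/s, rpm = 3804 → n = rpm/60 = 63.400000 rev/s
target J* = 0.7643; solve J* = V/(n·D) for n: n = V/(J*·D) = 18.88/(0.7643 × 1.653) = 14.943946 rev/s
rpm = 60·n = 896.636734

rpm = 896.64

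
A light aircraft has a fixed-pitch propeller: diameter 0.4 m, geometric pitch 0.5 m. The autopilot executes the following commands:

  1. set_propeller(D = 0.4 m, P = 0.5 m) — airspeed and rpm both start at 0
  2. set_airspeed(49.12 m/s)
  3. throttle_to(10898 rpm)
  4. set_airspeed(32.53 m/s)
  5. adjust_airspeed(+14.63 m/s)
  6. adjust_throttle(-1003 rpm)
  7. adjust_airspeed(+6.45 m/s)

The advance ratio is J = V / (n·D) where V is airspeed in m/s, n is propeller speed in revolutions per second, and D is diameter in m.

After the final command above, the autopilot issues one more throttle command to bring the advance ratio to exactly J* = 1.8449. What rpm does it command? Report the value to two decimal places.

set_propeller: D = 0.4 m, P = 0.5 m (p = P/D = 1.250000); state ← (V=0, rpm=0)
set_airspeed(49.12): V ← 49.12 m/s
throttle_to(10898): rpm ← 10898
set_airspeed(32.53): V ← 32.53 m/s
adjust_airspeed(+14.63): V ← 32.53 +14.63 = 47.16 m/s
adjust_throttle(-1003): rpm ← 10898 -1003 = 9895
adjust_airspeed(+6.45): V ← 47.16 +6.45 = 53.61 m/s
final state: V = 53.61 m/s, rpm = 9895 → n = rpm/60 = 164.916667 rev/s
target J* = 1.8449; solve J* = V/(n·D) for n: n = V/(J*·D) = 53.61/(1.8449 × 0.4) = 72.646214 rev/s
rpm = 60·n = 4358.772833

rpm = 4358.77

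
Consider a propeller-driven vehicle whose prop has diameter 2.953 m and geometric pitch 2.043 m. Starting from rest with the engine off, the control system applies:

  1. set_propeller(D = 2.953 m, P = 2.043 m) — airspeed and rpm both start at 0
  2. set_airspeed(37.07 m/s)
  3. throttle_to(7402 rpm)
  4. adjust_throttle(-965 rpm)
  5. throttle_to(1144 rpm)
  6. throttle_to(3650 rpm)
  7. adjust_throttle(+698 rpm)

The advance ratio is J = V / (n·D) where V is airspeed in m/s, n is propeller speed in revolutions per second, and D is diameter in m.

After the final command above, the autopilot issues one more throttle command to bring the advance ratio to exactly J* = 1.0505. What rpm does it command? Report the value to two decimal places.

set_propeller: D = 2.953 m, P = 2.043 m (p = P/D = 0.691839); state ← (V=0, rpm=0)
set_airspeed(37.07): V ← 37.07 m/s
throttle_to(7402): rpm ← 7402
adjust_throttle(-965): rpm ← 7402 -965 = 6437
throttle_to(1144): rpm ← 1144
throttle_to(3650): rpm ← 3650
adjust_throttle(+698): rpm ← 3650 +698 = 4348
final state: V = 37.07 m/s, rpm = 4348 → n = rpm/60 = 72.466667 rev/s
target J* = 1.0505; solve J* = V/(n·D) for n: n = V/(J*·D) = 37.07/(1.0505 × 2.953) = 11.949867 rev/s
rpm = 60·n = 716.992038

rpm = 716.99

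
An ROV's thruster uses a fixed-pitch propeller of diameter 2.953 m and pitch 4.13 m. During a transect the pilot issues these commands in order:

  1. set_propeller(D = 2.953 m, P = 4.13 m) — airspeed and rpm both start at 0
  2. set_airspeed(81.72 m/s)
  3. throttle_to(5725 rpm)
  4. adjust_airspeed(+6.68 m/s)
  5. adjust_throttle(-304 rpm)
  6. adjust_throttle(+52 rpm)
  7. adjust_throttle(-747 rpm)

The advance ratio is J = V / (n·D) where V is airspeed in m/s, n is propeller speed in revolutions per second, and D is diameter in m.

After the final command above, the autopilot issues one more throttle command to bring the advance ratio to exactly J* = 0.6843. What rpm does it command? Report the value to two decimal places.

rpm = 2624.78

set_propeller: D = 2.953 m, P = 4.13 m (p = P/D = 1.398578); state ← (V=0, rpm=0)
set_airspeed(81.72): V ← 81.72 m/s
throttle_to(5725): rpm ← 5725
adjust_airspeed(+6.68): V ← 81.72 +6.68 = 88.4 m/s
adjust_throttle(-304): rpm ← 5725 -304 = 5421
adjust_throttle(+52): rpm ← 5421 +52 = 5473
adjust_throttle(-747): rpm ← 5473 -747 = 4726
final state: V = 88.4 m/s, rpm = 4726 → n = rpm/60 = 78.766667 rev/s
target J* = 0.6843; solve J* = V/(n·D) for n: n = V/(J*·D) = 88.4/(0.6843 × 2.953) = 43.746396 rev/s
rpm = 60·n = 2624.783749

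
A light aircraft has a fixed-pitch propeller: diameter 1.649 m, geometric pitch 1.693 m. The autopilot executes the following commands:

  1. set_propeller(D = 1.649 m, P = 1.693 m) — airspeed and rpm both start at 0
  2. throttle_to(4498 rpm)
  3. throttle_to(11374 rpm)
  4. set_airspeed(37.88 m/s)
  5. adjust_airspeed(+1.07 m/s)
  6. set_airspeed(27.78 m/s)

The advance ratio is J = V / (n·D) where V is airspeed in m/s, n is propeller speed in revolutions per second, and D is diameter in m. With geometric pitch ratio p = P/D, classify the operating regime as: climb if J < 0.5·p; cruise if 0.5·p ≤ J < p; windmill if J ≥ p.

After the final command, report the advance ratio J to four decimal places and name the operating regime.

set_propeller: D = 1.649 m, P = 1.693 m (p = P/D = 1.026683); state ← (V=0, rpm=0)
throttle_to(4498): rpm ← 4498
throttle_to(11374): rpm ← 11374
set_airspeed(37.88): V ← 37.88 m/s
adjust_airspeed(+1.07): V ← 37.88 +1.07 = 38.95 m/s
set_airspeed(27.78): V ← 27.78 m/s
final state: V = 27.78 m/s, rpm = 11374 → n = rpm/60 = 189.566667 rev/s
J = V / (n·D) = 27.78 / (189.566667 × 1.649) = 0.088869
regime bands: climb J<0.5133 | cruise [0.5133, 1.0267) | windmill J≥1.0267
J = 0.0889 → climb

J = 0.0889, regime = climb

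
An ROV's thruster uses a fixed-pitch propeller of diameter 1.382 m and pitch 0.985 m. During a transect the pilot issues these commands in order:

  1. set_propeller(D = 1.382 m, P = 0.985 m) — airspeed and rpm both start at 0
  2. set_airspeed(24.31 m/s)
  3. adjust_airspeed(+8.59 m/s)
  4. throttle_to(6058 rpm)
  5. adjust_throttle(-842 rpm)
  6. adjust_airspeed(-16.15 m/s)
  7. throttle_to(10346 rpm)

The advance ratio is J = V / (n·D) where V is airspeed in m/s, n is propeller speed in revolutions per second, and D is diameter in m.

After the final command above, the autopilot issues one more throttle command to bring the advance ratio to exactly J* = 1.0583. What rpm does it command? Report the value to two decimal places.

set_propeller: D = 1.382 m, P = 0.985 m (p = P/D = 0.712735); state ← (V=0, rpm=0)
set_airspeed(24.31): V ← 24.31 m/s
adjust_airspeed(+8.59): V ← 24.31 +8.59 = 32.9 m/s
throttle_to(6058): rpm ← 6058
adjust_throttle(-842): rpm ← 6058 -842 = 5216
adjust_airspeed(-16.15): V ← 32.9 -16.15 = 16.75 m/s
throttle_to(10346): rpm ← 10346
final state: V = 16.75 m/s, rpm = 10346 → n = rpm/60 = 172.433333 rev/s
target J* = 1.0583; solve J* = V/(n·D) for n: n = V/(J*·D) = 16.75/(1.0583 × 1.382) = 11.452439 rev/s
rpm = 60·n = 687.146316

rpm = 687.15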